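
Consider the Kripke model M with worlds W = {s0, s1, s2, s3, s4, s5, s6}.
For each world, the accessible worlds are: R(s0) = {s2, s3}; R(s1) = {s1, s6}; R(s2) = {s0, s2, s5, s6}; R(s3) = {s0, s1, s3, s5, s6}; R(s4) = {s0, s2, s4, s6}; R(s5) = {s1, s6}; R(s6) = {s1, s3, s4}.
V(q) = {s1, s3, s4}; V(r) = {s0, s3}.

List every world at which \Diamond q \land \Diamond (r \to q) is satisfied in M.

s0, s1, s3, s4, s5, s6

Let φ = \Diamond q \land \Diamond (r \to q). Evaluate φ at each world:
  s0 (successors {s2, s3}): φ is true.
  s1 (successors {s1, s6}): φ is true.
  s2 (successors {s0, s2, s5, s6}): φ is false.
  s3 (successors {s0, s1, s3, s5, s6}): φ is true.
  s4 (successors {s0, s2, s4, s6}): φ is true.
  s5 (successors {s1, s6}): φ is true.
  s6 (successors {s1, s3, s4}): φ is true.
For instance, at s5:
  At s5: \Diamond q is true, \Diamond (r \to q) is true, so \Diamond q \land \Diamond (r \to q) is true.
    At s5: \Diamond q requires q at some successor in {s1, s6}.
      q holds at s1, so \Diamond q is true at s5.
    At s5: \Diamond (r \to q) requires r \to q at some successor in {s1, s6}.
      r \to q holds at s1, so \Diamond (r \to q) is true at s5.
Satisfying worlds: {s0, s1, s3, s4, s5, s6}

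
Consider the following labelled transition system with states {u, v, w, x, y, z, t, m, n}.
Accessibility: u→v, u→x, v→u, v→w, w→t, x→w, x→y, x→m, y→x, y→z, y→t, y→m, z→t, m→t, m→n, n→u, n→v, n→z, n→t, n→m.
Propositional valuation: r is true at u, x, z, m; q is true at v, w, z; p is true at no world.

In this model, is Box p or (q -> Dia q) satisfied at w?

At w: Box p is false, q -> Dia q is false, so Box p or (q -> Dia q) is false.
  At w: Box p requires p at every successor {t}.
    p fails at t, so Box p is false at w.
  At w: q is true, Dia q is false, so q -> Dia q is false.
    At w: Dia q requires q at some successor in {t}.
      At t: q is false.
    So Dia q is false at w.

No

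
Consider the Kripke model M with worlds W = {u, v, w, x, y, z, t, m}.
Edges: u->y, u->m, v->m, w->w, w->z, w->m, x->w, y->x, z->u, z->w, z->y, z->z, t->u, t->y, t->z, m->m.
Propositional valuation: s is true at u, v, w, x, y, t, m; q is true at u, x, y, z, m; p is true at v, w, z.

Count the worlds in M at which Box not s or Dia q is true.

Recall that Box ψ holds at a world iff ψ holds at every accessible world, and Dia ψ holds iff ψ holds at some accessible world.
Let φ = Box not s or Dia q. Evaluate φ at each world:
  u (successors {y, m}): φ is true.
  v (successors {m}): φ is true.
  w (successors {w, z, m}): φ is true.
  x (successors {w}): φ is false.
  y (successors {x}): φ is true.
  z (successors {u, w, y, z}): φ is true.
  t (successors {u, y, z}): φ is true.
  m (successors {m}): φ is true.
For instance, at v:
  At v: Box not s is false, Dia q is true, so Box not s or Dia q is true.
    At v: Box not s requires not s at every successor {m}.
      not s fails at m, so Box not s is false at v.
    At v: Dia q requires q at some successor in {m}.
      q holds at m, so Dia q is true at v.
Satisfying worlds: {u, v, w, y, z, t, m}

7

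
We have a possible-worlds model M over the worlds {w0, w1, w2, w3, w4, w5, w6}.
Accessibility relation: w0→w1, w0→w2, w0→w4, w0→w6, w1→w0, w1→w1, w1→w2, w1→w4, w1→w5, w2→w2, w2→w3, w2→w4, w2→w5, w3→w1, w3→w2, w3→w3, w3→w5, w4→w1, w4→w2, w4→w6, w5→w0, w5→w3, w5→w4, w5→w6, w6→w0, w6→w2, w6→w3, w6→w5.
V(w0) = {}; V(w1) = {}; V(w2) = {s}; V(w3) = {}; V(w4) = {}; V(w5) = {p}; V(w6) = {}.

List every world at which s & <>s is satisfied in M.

w2

Let φ = s & <>s. Evaluate φ at each world:
  w0 (successors {w1, w2, w4, w6}): φ is false.
  w1 (successors {w0, w1, w2, w4, w5}): φ is false.
  w2 (successors {w2, w3, w4, w5}): φ is true.
  w3 (successors {w1, w2, w3, w5}): φ is false.
  w4 (successors {w1, w2, w6}): φ is false.
  w5 (successors {w0, w3, w4, w6}): φ is false.
  w6 (successors {w0, w2, w3, w5}): φ is false.
For instance, at w4:
  At w4: s is false, <>s is true, so s & <>s is false.
    At w4: <>s requires s at some successor in {w1, w2, w6}.
      s holds at w2, so <>s is true at w4.
Satisfying worlds: {w2}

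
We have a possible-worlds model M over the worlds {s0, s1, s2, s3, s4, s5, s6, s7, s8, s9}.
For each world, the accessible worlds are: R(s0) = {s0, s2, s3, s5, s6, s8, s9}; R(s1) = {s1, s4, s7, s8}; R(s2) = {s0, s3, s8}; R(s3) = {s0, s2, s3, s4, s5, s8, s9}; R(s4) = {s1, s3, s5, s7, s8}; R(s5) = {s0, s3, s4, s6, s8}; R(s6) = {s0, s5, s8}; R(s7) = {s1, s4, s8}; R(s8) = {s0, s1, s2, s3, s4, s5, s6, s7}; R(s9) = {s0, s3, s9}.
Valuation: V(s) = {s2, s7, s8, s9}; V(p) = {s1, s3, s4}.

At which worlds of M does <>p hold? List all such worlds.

s0, s1, s2, s3, s4, s5, s7, s8, s9

Let φ = <>p. Evaluate φ at each world:
  s0 (successors {s0, s2, s3, s5, s6, s8, s9}): φ is true.
  s1 (successors {s1, s4, s7, s8}): φ is true.
  s2 (successors {s0, s3, s8}): φ is true.
  s3 (successors {s0, s2, s3, s4, s5, s8, s9}): φ is true.
  s4 (successors {s1, s3, s5, s7, s8}): φ is true.
  s5 (successors {s0, s3, s4, s6, s8}): φ is true.
  s6 (successors {s0, s5, s8}): φ is false.
  s7 (successors {s1, s4, s8}): φ is true.
  s8 (successors {s0, s1, s2, s3, s4, s5, s6, s7}): φ is true.
  s9 (successors {s0, s3, s9}): φ is true.
For instance, at s7:
  At s7: <>p requires p at some successor in {s1, s4, s8}.
    p holds at s1, so <>p is true at s7.
Satisfying worlds: {s0, s1, s2, s3, s4, s5, s7, s8, s9}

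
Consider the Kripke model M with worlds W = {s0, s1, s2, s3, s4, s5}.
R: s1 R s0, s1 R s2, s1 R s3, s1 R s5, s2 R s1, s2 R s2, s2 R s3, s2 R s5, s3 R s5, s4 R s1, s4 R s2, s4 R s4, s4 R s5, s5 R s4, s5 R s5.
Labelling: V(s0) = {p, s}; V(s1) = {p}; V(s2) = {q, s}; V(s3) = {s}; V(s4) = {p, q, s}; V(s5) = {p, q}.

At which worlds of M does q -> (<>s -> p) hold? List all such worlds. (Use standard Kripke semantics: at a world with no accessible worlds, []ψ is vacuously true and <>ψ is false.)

Let φ = q -> (<>s -> p). Evaluate φ at each world:
  s0 (successors ∅): φ is true.
  s1 (successors {s0, s2, s3, s5}): φ is true.
  s2 (successors {s1, s2, s3, s5}): φ is false.
  s3 (successors {s5}): φ is true.
  s4 (successors {s1, s2, s4, s5}): φ is true.
  s5 (successors {s4, s5}): φ is true.
For instance, at s4:
  At s4: q is true, <>s -> p is true, so q -> (<>s -> p) is true.
    At s4: <>s is true, p is true, so <>s -> p is true.
      At s4: <>s requires s at some successor in {s1, s2, s4, s5}.
        s holds at s2, so <>s is true at s4.
Satisfying worlds: {s0, s1, s3, s4, s5}

s0, s1, s3, s4, s5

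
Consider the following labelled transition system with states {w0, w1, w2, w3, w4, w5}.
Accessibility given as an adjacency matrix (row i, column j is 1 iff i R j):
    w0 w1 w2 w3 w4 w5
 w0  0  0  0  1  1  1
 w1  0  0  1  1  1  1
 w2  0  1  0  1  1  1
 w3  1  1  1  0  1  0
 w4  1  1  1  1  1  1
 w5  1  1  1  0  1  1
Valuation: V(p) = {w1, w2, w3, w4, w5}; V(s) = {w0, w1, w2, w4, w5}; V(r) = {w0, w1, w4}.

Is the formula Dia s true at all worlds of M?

Let φ = Dia s. Evaluate φ at each world:
  w0 (successors {w3, w4, w5}): φ is true.
  w1 (successors {w2, w3, w4, w5}): φ is true.
  w2 (successors {w1, w3, w4, w5}): φ is true.
  w3 (successors {w0, w1, w2, w4}): φ is true.
  w4 (successors {w0, w1, w2, w3, w4, w5}): φ is true.
  w5 (successors {w0, w1, w2, w4, w5}): φ is true.
For instance, at w1:
  At w1: Dia s requires s at some successor in {w2, w3, w4, w5}.
    s holds at w2, so Dia s is true at w1.

Yes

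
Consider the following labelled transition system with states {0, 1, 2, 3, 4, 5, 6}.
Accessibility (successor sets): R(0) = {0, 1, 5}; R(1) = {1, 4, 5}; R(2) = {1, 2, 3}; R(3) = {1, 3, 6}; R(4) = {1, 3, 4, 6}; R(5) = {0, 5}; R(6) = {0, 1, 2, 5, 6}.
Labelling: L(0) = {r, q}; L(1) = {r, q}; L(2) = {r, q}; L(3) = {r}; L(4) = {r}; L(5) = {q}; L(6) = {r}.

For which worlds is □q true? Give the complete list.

Recall that □ψ holds at a world iff ψ holds at every accessible world, and ◇ψ holds iff ψ holds at some accessible world.
Let φ = □q. Evaluate φ at each world:
  0 (successors {0, 1, 5}): φ is true.
  1 (successors {1, 4, 5}): φ is false.
  2 (successors {1, 2, 3}): φ is false.
  3 (successors {1, 3, 6}): φ is false.
  4 (successors {1, 3, 4, 6}): φ is false.
  5 (successors {0, 5}): φ is true.
  6 (successors {0, 1, 2, 5, 6}): φ is false.
For instance, at 3:
  At 3: □q requires q at every successor {1, 3, 6}.
    q fails at 3, so □q is false at 3.
Satisfying worlds: {0, 5}

0, 5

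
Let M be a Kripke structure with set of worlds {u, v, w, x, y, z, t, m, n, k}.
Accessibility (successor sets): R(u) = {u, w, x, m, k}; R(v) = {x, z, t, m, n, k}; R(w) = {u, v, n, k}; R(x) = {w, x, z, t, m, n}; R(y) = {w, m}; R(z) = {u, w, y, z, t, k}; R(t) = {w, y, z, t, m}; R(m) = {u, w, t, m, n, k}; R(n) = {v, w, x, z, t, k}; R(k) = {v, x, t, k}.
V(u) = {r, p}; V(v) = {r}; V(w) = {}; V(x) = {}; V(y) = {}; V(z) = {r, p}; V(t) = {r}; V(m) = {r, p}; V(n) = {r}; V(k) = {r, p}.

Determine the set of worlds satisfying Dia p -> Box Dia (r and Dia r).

Let φ = Dia p -> Box Dia (r and Dia r). Evaluate φ at each world:
  u (successors {u, w, x, m, k}): φ is true.
  v (successors {x, z, t, m, n, k}): φ is true.
  w (successors {u, v, n, k}): φ is true.
  x (successors {w, x, z, t, m, n}): φ is true.
  y (successors {w, m}): φ is true.
  z (successors {u, w, y, z, t, k}): φ is true.
  t (successors {w, y, z, t, m}): φ is true.
  m (successors {u, w, t, m, n, k}): φ is true.
  n (successors {v, w, x, z, t, k}): φ is true.
  k (successors {v, x, t, k}): φ is true.
For instance, at w:
  At w: Dia p is true, Box Dia (r and Dia r) is true, so Dia p -> Box Dia (r and Dia r) is true.
    At w: Dia p requires p at some successor in {u, v, n, k}.
      p holds at u, so Dia p is true at w.
    At w: Box Dia (r and Dia r) requires Dia (r and Dia r) at every successor {u, v, n, k}.
      At u: Dia (r and Dia r) is true.
      At v: Dia (r and Dia r) is true.
      At n: Dia (r and Dia r) is true.
      At k: Dia (r and Dia r) is true.
    So Box Dia (r and Dia r) is true at w.
Satisfying worlds: {u, v, w, x, y, z, t, m, n, k}

u, v, w, x, y, z, t, m, n, k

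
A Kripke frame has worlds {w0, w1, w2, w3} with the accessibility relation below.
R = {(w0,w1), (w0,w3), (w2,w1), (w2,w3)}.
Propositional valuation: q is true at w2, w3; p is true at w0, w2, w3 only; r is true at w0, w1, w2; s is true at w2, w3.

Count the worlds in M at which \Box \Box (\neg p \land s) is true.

4

Let φ = \Box \Box (\neg p \land s). Evaluate φ at each world:
  w0 (successors {w1, w3}): φ is true.
  w1 (successors ∅): φ is true.
  w2 (successors {w1, w3}): φ is true.
  w3 (successors ∅): φ is true.
For instance, at w0:
  At w0: \Box \Box (\neg p \land s) requires \Box (\neg p \land s) at every successor {w1, w3}.
      At w1: no accessible worlds, so \Box (\neg p \land s) holds vacuously.
      At w3: no accessible worlds, so \Box (\neg p \land s) holds vacuously.
  So \Box \Box (\neg p \land s) is true at w0.
Satisfying worlds: {w0, w1, w2, w3}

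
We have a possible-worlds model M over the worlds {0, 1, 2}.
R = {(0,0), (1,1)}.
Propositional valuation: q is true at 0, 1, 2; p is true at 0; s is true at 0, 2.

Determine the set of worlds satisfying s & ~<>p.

Let φ = s & ~<>p. Evaluate φ at each world:
  0 (successors {0}): φ is false.
  1 (successors {1}): φ is false.
  2 (successors ∅): φ is true.
For instance, at 1:
  At 1: s is false, ~<>p is true, so s & ~<>p is false.
    At 1: <>p is false, so ~<>p is true.
      At 1: <>p requires p at some successor in {1}.
        At 1: p is false.
      So <>p is false at 1.
Satisfying worlds: {2}

2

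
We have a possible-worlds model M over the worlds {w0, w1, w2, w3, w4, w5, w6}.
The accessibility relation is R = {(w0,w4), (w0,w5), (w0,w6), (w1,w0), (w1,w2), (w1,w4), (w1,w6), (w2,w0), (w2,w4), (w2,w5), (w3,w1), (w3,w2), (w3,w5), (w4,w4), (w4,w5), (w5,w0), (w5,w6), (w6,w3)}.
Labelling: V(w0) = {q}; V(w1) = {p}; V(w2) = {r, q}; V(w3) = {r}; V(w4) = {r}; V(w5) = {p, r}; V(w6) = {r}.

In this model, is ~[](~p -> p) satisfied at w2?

Yes

Recall that []ψ holds at a world iff ψ holds at every accessible world, and <>ψ holds iff ψ holds at some accessible world.
At w2: [](~p -> p) is false, so ~[](~p -> p) is true.
  At w2: [](~p -> p) requires ~p -> p at every successor {w0, w4, w5}.
    ~p -> p fails at w0, so [](~p -> p) is false at w2.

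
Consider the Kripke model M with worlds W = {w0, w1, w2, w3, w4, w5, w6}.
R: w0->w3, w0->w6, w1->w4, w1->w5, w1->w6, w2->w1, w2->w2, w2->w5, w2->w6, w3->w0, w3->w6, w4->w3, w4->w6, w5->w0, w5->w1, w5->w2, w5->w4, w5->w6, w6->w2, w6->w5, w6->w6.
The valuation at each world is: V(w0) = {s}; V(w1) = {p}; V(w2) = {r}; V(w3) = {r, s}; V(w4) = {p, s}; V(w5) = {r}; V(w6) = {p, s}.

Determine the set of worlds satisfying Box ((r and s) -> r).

w0, w1, w2, w3, w4, w5, w6

Let φ = Box ((r and s) -> r). Evaluate φ at each world:
  w0 (successors {w3, w6}): φ is true.
  w1 (successors {w4, w5, w6}): φ is true.
  w2 (successors {w1, w2, w5, w6}): φ is true.
  w3 (successors {w0, w6}): φ is true.
  w4 (successors {w3, w6}): φ is true.
  w5 (successors {w0, w1, w2, w4, w6}): φ is true.
  w6 (successors {w2, w5, w6}): φ is true.
For instance, at w5:
  At w5: Box ((r and s) -> r) requires (r and s) -> r at every successor {w0, w1, w2, w4, w6}.
    At w0: (r and s) -> r is true.
    At w1: (r and s) -> r is true.
    At w2: (r and s) -> r is true.
    At w4: (r and s) -> r is true.
    At w6: (r and s) -> r is true.
  So Box ((r and s) -> r) is true at w5.
Satisfying worlds: {w0, w1, w2, w3, w4, w5, w6}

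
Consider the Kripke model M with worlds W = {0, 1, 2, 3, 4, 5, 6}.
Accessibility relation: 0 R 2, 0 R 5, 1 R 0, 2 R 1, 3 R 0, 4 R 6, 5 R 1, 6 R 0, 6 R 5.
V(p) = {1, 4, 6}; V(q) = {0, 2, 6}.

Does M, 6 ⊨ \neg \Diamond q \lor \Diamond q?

Yes

At 6: \neg \Diamond q is false, \Diamond q is true, so \neg \Diamond q \lor \Diamond q is true.
  At 6: \Diamond q is true, so \neg \Diamond q is false.
    At 6: \Diamond q requires q at some successor in {0, 5}.
      q holds at 0, so \Diamond q is true at 6.
  At 6: \Diamond q requires q at some successor in {0, 5}.
    q holds at 0, so \Diamond q is true at 6.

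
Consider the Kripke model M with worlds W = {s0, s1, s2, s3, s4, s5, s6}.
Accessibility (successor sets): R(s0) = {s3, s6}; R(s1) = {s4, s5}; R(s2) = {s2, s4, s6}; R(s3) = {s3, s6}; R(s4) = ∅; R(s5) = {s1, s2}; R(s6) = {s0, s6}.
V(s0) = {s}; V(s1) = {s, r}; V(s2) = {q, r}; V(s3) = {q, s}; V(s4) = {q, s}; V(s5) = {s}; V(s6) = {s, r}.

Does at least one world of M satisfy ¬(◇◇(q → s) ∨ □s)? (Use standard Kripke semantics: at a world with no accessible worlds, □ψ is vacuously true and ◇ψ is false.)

Recall that □ψ holds at a world iff ψ holds at every accessible world, and ◇ψ holds iff ψ holds at some accessible world.
Let φ = ¬(◇◇(q → s) ∨ □s). Evaluate φ at each world:
  s0 (successors {s3, s6}): φ is false.
  s1 (successors {s4, s5}): φ is false.
  s2 (successors {s2, s4, s6}): φ is false.
  s3 (successors {s3, s6}): φ is false.
  s4 (successors ∅): φ is false.
  s5 (successors {s1, s2}): φ is false.
  s6 (successors {s0, s6}): φ is false.
For instance, at s0:
  At s0: ◇◇(q → s) ∨ □s is true, so ¬(◇◇(q → s) ∨ □s) is false.
    At s0: ◇◇(q → s) is true, □s is true, so ◇◇(q → s) ∨ □s is true.
      At s0: ◇◇(q → s) requires ◇(q → s) at some successor in {s3, s6}.
        ◇(q → s) holds at s3, so ◇◇(q → s) is true at s0.
      At s0: □s requires s at every successor {s3, s6}.
        At s3: s is true.
        At s6: s is true.
      So □s is true at s0.

No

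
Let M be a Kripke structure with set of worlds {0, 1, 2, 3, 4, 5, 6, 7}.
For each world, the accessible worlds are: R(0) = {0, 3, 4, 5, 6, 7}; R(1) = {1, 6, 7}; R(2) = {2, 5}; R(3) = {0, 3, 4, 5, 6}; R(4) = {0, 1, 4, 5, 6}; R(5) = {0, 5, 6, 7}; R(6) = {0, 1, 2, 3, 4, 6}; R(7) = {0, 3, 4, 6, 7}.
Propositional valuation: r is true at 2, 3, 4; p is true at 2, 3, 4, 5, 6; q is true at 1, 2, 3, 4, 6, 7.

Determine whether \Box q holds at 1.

Yes

Recall that \Box ψ holds at a world iff ψ holds at every accessible world, and \Diamond ψ holds iff ψ holds at some accessible world.
At 1: \Box q requires q at every successor {1, 6, 7}.
  At 1: q is true.
  At 6: q is true.
  At 7: q is true.
So \Box q is true at 1.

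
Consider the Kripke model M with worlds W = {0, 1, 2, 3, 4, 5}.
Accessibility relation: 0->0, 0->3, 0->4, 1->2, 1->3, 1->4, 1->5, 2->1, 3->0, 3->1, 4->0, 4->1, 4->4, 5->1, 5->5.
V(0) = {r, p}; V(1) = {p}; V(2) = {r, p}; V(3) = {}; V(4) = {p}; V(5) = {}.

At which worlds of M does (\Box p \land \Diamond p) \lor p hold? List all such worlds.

0, 1, 2, 3, 4

Recall that \Box ψ holds at a world iff ψ holds at every accessible world, and \Diamond ψ holds iff ψ holds at some accessible world.
Let φ = (\Box p \land \Diamond p) \lor p. Evaluate φ at each world:
  0 (successors {0, 3, 4}): φ is true.
  1 (successors {2, 3, 4, 5}): φ is true.
  2 (successors {1}): φ is true.
  3 (successors {0, 1}): φ is true.
  4 (successors {0, 1, 4}): φ is true.
  5 (successors {1, 5}): φ is false.
For instance, at 3:
  At 3: \Box p \land \Diamond p is true, p is false, so (\Box p \land \Diamond p) \lor p is true.
    At 3: \Box p is true, \Diamond p is true, so \Box p \land \Diamond p is true.
      At 3: \Box p requires p at every successor {0, 1}.
        At 0: p is true.
        At 1: p is true.
      So \Box p is true at 3.
      At 3: \Diamond p requires p at some successor in {0, 1}.
        p holds at 0, so \Diamond p is true at 3.
Satisfying worlds: {0, 1, 2, 3, 4}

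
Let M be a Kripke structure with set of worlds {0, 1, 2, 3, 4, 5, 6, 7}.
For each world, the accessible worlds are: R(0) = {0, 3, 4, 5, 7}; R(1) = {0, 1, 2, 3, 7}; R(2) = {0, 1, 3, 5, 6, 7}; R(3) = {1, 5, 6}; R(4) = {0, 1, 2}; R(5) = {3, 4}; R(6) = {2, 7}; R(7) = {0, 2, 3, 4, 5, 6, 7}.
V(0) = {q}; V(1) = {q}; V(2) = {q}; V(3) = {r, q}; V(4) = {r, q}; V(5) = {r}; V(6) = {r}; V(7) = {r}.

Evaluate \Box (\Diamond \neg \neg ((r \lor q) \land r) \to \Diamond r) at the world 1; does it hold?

Yes

At 1: \Box (\Diamond \neg \neg ((r \lor q) \land r) \to \Diamond r) requires \Diamond \neg \neg ((r \lor q) \land r) \to \Diamond r at every successor {0, 1, 2, 3, 7}.
  At 0: \Diamond \neg \neg ((r \lor q) \land r) \to \Diamond r is true.
  At 1: \Diamond \neg \neg ((r \lor q) \land r) \to \Diamond r is true.
  At 2: \Diamond \neg \neg ((r \lor q) \land r) \to \Diamond r is true.
  At 3: \Diamond \neg \neg ((r \lor q) \land r) \to \Diamond r is true.
  At 7: \Diamond \neg \neg ((r \lor q) \land r) \to \Diamond r is true.
So \Box (\Diamond \neg \neg ((r \lor q) \land r) \to \Diamond r) is true at 1.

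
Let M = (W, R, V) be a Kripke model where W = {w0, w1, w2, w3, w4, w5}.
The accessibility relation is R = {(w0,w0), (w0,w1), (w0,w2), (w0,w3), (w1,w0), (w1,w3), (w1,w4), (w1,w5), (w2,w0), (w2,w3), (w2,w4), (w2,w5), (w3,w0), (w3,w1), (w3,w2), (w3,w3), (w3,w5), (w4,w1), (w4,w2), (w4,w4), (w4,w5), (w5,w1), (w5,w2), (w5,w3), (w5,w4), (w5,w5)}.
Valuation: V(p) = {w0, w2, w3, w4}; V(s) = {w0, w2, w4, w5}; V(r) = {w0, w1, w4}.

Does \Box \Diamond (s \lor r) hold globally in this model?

Recall that \Box ψ holds at a world iff ψ holds at every accessible world, and \Diamond ψ holds iff ψ holds at some accessible world.
Let φ = \Box \Diamond (s \lor r). Evaluate φ at each world:
  w0 (successors {w0, w1, w2, w3}): φ is true.
  w1 (successors {w0, w3, w4, w5}): φ is true.
  w2 (successors {w0, w3, w4, w5}): φ is true.
  w3 (successors {w0, w1, w2, w3, w5}): φ is true.
  w4 (successors {w1, w2, w4, w5}): φ is true.
  w5 (successors {w1, w2, w3, w4, w5}): φ is true.
For instance, at w1:
  At w1: \Box \Diamond (s \lor r) requires \Diamond (s \lor r) at every successor {w0, w3, w4, w5}.
    At w0: \Diamond (s \lor r) is true.
    At w3: \Diamond (s \lor r) is true.
    At w4: \Diamond (s \lor r) is true.
    At w5: \Diamond (s \lor r) is true.
  So \Box \Diamond (s \lor r) is true at w1.

Yes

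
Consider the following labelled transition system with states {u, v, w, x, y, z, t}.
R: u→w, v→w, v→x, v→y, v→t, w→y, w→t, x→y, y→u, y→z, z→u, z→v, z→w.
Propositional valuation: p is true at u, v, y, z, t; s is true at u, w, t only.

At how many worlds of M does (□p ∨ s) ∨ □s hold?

5

Recall that □ψ holds at a world iff ψ holds at every accessible world, and ◇ψ holds iff ψ holds at some accessible world.
Let φ = (□p ∨ s) ∨ □s. Evaluate φ at each world:
  u (successors {w}): φ is true.
  v (successors {w, x, y, t}): φ is false.
  w (successors {y, t}): φ is true.
  x (successors {y}): φ is true.
  y (successors {u, z}): φ is true.
  z (successors {u, v, w}): φ is false.
  t (successors ∅): φ is true.
For instance, at x:
  At x: □p ∨ s is true, □s is false, so (□p ∨ s) ∨ □s is true.
    At x: □p is true, s is false, so □p ∨ s is true.
      At x: □p requires p at every successor {y}.
        At y: p is true.
      So □p is true at x.
    At x: □s requires s at every successor {y}.
      s fails at y, so □s is false at x.
Satisfying worlds: {u, w, x, y, t}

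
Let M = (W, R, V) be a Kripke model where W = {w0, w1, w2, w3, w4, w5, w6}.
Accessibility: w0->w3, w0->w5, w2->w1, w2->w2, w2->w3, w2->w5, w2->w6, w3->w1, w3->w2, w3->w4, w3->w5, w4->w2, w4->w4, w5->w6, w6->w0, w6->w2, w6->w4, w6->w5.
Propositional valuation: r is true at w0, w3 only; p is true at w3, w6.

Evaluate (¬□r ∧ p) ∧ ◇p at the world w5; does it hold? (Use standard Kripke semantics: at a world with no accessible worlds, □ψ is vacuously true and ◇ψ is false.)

At w5: ¬□r ∧ p is false, ◇p is true, so (¬□r ∧ p) ∧ ◇p is false.
  At w5: ¬□r is true, p is false, so ¬□r ∧ p is false.
    At w5: □r is false, so ¬□r is true.
      At w5: □r requires r at every successor {w6}.
        r fails at w6, so □r is false at w5.
  At w5: ◇p requires p at some successor in {w6}.
    p holds at w6, so ◇p is true at w5.

No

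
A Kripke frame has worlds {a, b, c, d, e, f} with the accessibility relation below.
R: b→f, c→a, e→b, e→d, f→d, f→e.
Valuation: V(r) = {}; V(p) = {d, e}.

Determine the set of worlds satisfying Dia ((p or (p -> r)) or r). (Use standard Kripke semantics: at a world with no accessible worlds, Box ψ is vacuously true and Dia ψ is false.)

b, c, e, f

Let φ = Dia ((p or (p -> r)) or r). Evaluate φ at each world:
  a (successors ∅): φ is false.
  b (successors {f}): φ is true.
  c (successors {a}): φ is true.
  d (successors ∅): φ is false.
  e (successors {b, d}): φ is true.
  f (successors {d, e}): φ is true.
For instance, at e:
  At e: Dia ((p or (p -> r)) or r) requires (p or (p -> r)) or r at some successor in {b, d}.
    (p or (p -> r)) or r holds at b, so Dia ((p or (p -> r)) or r) is true at e.
Satisfying worlds: {b, c, e, f}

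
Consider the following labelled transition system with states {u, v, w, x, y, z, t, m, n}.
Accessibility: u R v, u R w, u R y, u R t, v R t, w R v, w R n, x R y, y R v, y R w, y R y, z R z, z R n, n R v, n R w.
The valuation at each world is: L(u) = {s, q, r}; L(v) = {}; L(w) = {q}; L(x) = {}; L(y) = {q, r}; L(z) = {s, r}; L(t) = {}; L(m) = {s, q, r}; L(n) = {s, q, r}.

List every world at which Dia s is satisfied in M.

w, z

Let φ = Dia s. Evaluate φ at each world:
  u (successors {v, w, y, t}): φ is false.
  v (successors {t}): φ is false.
  w (successors {v, n}): φ is true.
  x (successors {y}): φ is false.
  y (successors {v, w, y}): φ is false.
  z (successors {z, n}): φ is true.
  t (successors ∅): φ is false.
  m (successors ∅): φ is false.
  n (successors {v, w}): φ is false.
For instance, at y:
  At y: Dia s requires s at some successor in {v, w, y}.
    At v: s is false.
    At w: s is false.
    At y: s is false.
  So Dia s is false at y.
Satisfying worlds: {w, z}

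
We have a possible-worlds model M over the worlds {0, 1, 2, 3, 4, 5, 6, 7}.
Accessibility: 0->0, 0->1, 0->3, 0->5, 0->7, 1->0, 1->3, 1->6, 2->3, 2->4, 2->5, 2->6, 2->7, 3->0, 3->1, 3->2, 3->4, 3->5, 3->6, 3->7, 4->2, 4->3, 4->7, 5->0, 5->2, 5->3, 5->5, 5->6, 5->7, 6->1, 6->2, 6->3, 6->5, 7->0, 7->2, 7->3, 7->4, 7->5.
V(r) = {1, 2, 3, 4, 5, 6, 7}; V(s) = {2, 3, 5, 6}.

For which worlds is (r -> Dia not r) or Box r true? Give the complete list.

0, 1, 2, 3, 4, 5, 6, 7

Let φ = (r -> Dia not r) or Box r. Evaluate φ at each world:
  0 (successors {0, 1, 3, 5, 7}): φ is true.
  1 (successors {0, 3, 6}): φ is true.
  2 (successors {3, 4, 5, 6, 7}): φ is true.
  3 (successors {0, 1, 2, 4, 5, 6, 7}): φ is true.
  4 (successors {2, 3, 7}): φ is true.
  5 (successors {0, 2, 3, 5, 6, 7}): φ is true.
  6 (successors {1, 2, 3, 5}): φ is true.
  7 (successors {0, 2, 3, 4, 5}): φ is true.
For instance, at 7:
  At 7: r -> Dia not r is true, Box r is false, so (r -> Dia not r) or Box r is true.
    At 7: r is true, Dia not r is true, so r -> Dia not r is true.
      At 7: Dia not r requires not r at some successor in {0, 2, 3, 4, 5}.
        not r holds at 0, so Dia not r is true at 7.
    At 7: Box r requires r at every successor {0, 2, 3, 4, 5}.
      r fails at 0, so Box r is false at 7.
Satisfying worlds: {0, 1, 2, 3, 4, 5, 6, 7}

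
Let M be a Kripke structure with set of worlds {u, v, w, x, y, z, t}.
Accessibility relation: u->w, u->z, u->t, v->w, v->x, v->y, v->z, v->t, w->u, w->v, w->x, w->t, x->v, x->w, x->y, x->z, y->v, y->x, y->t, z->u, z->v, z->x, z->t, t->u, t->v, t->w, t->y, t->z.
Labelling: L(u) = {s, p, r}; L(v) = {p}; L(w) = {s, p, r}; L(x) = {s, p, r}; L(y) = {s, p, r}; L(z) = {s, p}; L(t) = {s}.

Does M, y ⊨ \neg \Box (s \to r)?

Yes

At y: \Box (s \to r) is false, so \neg \Box (s \to r) is true.
  At y: \Box (s \to r) requires s \to r at every successor {v, x, t}.
    s \to r fails at t, so \Box (s \to r) is false at y.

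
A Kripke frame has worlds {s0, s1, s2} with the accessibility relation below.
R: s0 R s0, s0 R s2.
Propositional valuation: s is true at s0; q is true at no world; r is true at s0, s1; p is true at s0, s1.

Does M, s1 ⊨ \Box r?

At s1: no accessible worlds, so \Box r holds vacuously.

Yes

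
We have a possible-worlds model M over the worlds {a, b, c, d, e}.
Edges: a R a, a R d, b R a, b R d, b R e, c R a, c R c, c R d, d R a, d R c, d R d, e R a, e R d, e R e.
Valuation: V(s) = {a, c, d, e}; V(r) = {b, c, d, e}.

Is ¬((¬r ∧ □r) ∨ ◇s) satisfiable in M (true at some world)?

No

Let φ = ¬((¬r ∧ □r) ∨ ◇s). Evaluate φ at each world:
  a (successors {a, d}): φ is false.
  b (successors {a, d, e}): φ is false.
  c (successors {a, c, d}): φ is false.
  d (successors {a, c, d}): φ is false.
  e (successors {a, d, e}): φ is false.
For instance, at e:
  At e: (¬r ∧ □r) ∨ ◇s is true, so ¬((¬r ∧ □r) ∨ ◇s) is false.
    At e: ¬r ∧ □r is false, ◇s is true, so (¬r ∧ □r) ∨ ◇s is true.
      At e: ¬r is false, □r is false, so ¬r ∧ □r is false.
      At e: ◇s requires s at some successor in {a, d, e}.
        s holds at a, so ◇s is true at e.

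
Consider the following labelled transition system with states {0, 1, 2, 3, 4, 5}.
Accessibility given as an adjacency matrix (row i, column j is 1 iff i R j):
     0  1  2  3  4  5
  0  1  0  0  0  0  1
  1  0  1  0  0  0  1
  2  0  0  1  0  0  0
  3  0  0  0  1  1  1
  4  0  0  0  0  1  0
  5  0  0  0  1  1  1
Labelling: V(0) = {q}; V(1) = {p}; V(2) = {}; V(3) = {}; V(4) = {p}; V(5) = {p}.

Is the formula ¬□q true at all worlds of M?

Recall that □ψ holds at a world iff ψ holds at every accessible world, and ◇ψ holds iff ψ holds at some accessible world.
Let φ = ¬□q. Evaluate φ at each world:
  0 (successors {0, 5}): φ is true.
  1 (successors {1, 5}): φ is true.
  2 (successors {2}): φ is true.
  3 (successors {3, 4, 5}): φ is true.
  4 (successors {4}): φ is true.
  5 (successors {3, 4, 5}): φ is true.
For instance, at 0:
  At 0: □q is false, so ¬□q is true.
    At 0: □q requires q at every successor {0, 5}.
      q fails at 5, so □q is false at 0.

Yes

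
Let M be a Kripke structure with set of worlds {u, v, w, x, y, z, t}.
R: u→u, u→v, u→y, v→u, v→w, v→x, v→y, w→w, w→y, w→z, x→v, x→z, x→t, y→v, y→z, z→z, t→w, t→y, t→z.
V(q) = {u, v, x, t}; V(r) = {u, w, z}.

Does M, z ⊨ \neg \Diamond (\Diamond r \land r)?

No

Recall that \Diamond ψ holds at a world iff ψ holds at some accessible world.
At z: \Diamond (\Diamond r \land r) is true, so \neg \Diamond (\Diamond r \land r) is false.
  At z: \Diamond (\Diamond r \land r) requires \Diamond r \land r at some successor in {z}.
    \Diamond r \land r holds at z, so \Diamond (\Diamond r \land r) is true at z.
      At z: \Diamond r is true, r is true, so \Diamond r \land r is true.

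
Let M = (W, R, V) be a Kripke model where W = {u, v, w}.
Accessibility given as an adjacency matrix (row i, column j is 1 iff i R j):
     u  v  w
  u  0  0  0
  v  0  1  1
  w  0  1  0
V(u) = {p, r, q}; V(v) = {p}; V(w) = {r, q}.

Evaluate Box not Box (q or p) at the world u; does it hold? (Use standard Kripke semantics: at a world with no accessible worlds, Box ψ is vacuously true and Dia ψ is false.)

Yes

At u: no accessible worlds, so Box not Box (q or p) holds vacuously.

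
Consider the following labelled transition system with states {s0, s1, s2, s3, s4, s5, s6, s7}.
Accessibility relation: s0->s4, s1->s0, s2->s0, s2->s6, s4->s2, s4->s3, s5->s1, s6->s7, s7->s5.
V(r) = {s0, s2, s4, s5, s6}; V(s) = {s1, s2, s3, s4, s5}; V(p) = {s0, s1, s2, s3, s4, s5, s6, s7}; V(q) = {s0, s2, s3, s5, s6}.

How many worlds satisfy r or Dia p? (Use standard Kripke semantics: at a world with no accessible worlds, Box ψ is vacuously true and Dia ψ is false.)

Let φ = r or Dia p. Evaluate φ at each world:
  s0 (successors {s4}): φ is true.
  s1 (successors {s0}): φ is true.
  s2 (successors {s0, s6}): φ is true.
  s3 (successors ∅): φ is false.
  s4 (successors {s2, s3}): φ is true.
  s5 (successors {s1}): φ is true.
  s6 (successors {s7}): φ is true.
  s7 (successors {s5}): φ is true.
For instance, at s0:
  At s0: r is true, Dia p is true, so r or Dia p is true.
    At s0: Dia p requires p at some successor in {s4}.
      p holds at s4, so Dia p is true at s0.
Satisfying worlds: {s0, s1, s2, s4, s5, s6, s7}

7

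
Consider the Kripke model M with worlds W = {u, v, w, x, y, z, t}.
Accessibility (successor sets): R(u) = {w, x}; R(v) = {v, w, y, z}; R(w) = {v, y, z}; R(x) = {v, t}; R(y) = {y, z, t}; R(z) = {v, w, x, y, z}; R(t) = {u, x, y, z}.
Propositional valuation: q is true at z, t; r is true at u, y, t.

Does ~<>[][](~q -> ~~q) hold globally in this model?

Yes

Let φ = ~<>[][](~q -> ~~q). Evaluate φ at each world:
  u (successors {w, x}): φ is true.
  v (successors {v, w, y, z}): φ is true.
  w (successors {v, y, z}): φ is true.
  x (successors {v, t}): φ is true.
  y (successors {y, z, t}): φ is true.
  z (successors {v, w, x, y, z}): φ is true.
  t (successors {u, x, y, z}): φ is true.
For instance, at z:
  At z: <>[][](~q -> ~~q) is false, so ~<>[][](~q -> ~~q) is true.
    At z: <>[][](~q -> ~~q) requires [][](~q -> ~~q) at some successor in {v, w, x, y, z}.
      At v: [][](~q -> ~~q) is false.
      At w: [][](~q -> ~~q) is false.
      At x: [][](~q -> ~~q) is false.
      At y: [][](~q -> ~~q) is false.
      At z: [][](~q -> ~~q) is false.
    So <>[][](~q -> ~~q) is false at z.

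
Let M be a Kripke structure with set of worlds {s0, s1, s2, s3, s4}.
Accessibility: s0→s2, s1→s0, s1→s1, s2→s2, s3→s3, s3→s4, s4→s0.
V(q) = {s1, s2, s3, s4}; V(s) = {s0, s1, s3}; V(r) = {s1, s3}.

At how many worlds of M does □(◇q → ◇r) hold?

1

Let φ = □(◇q → ◇r). Evaluate φ at each world:
  s0 (successors {s2}): φ is false.
  s1 (successors {s0, s1}): φ is false.
  s2 (successors {s2}): φ is false.
  s3 (successors {s3, s4}): φ is true.
  s4 (successors {s0}): φ is false.
For instance, at s2:
  At s2: □(◇q → ◇r) requires ◇q → ◇r at every successor {s2}.
    ◇q → ◇r fails at s2, so □(◇q → ◇r) is false at s2.
      At s2: ◇q is true, ◇r is false, so ◇q → ◇r is false.
Satisfying worlds: {s3}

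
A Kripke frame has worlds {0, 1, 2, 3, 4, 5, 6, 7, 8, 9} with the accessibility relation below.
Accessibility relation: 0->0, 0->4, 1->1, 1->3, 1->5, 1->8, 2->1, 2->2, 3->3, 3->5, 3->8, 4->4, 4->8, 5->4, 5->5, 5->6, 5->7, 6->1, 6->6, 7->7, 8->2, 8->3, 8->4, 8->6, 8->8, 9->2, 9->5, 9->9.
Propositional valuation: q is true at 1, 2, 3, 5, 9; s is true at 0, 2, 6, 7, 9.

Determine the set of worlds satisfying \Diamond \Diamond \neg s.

0, 1, 2, 3, 4, 5, 6, 8, 9

Let φ = \Diamond \Diamond \neg s. Evaluate φ at each world:
  0 (successors {0, 4}): φ is true.
  1 (successors {1, 3, 5, 8}): φ is true.
  2 (successors {1, 2}): φ is true.
  3 (successors {3, 5, 8}): φ is true.
  4 (successors {4, 8}): φ is true.
  5 (successors {4, 5, 6, 7}): φ is true.
  6 (successors {1, 6}): φ is true.
  7 (successors {7}): φ is false.
  8 (successors {2, 3, 4, 6, 8}): φ is true.
  9 (successors {2, 5, 9}): φ is true.
For instance, at 0:
  At 0: \Diamond \Diamond \neg s requires \Diamond \neg s at some successor in {0, 4}.
    \Diamond \neg s holds at 0, so \Diamond \Diamond \neg s is true at 0.
      At 0: \Diamond \neg s requires \neg s at some successor in {0, 4}.
        \neg s holds at 4, so \Diamond \neg s is true at 0.
Satisfying worlds: {0, 1, 2, 3, 4, 5, 6, 8, 9}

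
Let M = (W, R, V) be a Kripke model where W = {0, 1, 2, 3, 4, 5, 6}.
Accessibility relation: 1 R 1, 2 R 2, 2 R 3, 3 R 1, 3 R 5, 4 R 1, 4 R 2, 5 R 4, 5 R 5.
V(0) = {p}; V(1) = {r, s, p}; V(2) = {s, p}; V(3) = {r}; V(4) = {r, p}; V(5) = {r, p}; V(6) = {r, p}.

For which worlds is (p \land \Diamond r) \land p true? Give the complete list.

Let φ = (p \land \Diamond r) \land p. Evaluate φ at each world:
  0 (successors ∅): φ is false.
  1 (successors {1}): φ is true.
  2 (successors {2, 3}): φ is true.
  3 (successors {1, 5}): φ is false.
  4 (successors {1, 2}): φ is true.
  5 (successors {4, 5}): φ is true.
  6 (successors ∅): φ is false.
For instance, at 1:
  At 1: p \land \Diamond r is true, p is true, so (p \land \Diamond r) \land p is true.
    At 1: p is true, \Diamond r is true, so p \land \Diamond r is true.
      At 1: \Diamond r requires r at some successor in {1}.
        r holds at 1, so \Diamond r is true at 1.
Satisfying worlds: {1, 2, 4, 5}

1, 2, 4, 5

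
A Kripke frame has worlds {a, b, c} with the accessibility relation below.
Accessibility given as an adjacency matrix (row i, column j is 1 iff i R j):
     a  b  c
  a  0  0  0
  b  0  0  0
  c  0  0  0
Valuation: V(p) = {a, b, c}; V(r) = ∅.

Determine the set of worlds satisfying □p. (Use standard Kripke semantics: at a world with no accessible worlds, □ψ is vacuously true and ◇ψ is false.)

Let φ = □p. Evaluate φ at each world:
  a (successors ∅): φ is true.
  b (successors ∅): φ is true.
  c (successors ∅): φ is true.
For instance, at c:
  At c: no accessible worlds, so □p holds vacuously.
Satisfying worlds: {a, b, c}

a, b, c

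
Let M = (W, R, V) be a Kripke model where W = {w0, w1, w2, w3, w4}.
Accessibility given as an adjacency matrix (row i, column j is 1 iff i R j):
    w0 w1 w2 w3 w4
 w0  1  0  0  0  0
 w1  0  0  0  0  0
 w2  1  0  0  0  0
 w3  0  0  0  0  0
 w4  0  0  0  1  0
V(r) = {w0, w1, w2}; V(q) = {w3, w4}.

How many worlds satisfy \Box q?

3

Let φ = \Box q. Evaluate φ at each world:
  w0 (successors {w0}): φ is false.
  w1 (successors ∅): φ is true.
  w2 (successors {w0}): φ is false.
  w3 (successors ∅): φ is true.
  w4 (successors {w3}): φ is true.
For instance, at w2:
  At w2: \Box q requires q at every successor {w0}.
    q fails at w0, so \Box q is false at w2.
Satisfying worlds: {w1, w3, w4}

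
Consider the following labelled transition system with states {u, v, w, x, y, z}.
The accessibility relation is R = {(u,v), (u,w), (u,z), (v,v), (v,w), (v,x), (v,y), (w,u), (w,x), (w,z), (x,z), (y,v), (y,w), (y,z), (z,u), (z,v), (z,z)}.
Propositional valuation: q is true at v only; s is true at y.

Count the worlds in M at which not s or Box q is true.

5

Let φ = not s or Box q. Evaluate φ at each world:
  u (successors {v, w, z}): φ is true.
  v (successors {v, w, x, y}): φ is true.
  w (successors {u, x, z}): φ is true.
  x (successors {z}): φ is true.
  y (successors {v, w, z}): φ is false.
  z (successors {u, v, z}): φ is true.
For instance, at z:
  At z: not s is true, Box q is false, so not s or Box q is true.
    At z: Box q requires q at every successor {u, v, z}.
      q fails at u, so Box q is false at z.
Satisfying worlds: {u, v, w, x, z}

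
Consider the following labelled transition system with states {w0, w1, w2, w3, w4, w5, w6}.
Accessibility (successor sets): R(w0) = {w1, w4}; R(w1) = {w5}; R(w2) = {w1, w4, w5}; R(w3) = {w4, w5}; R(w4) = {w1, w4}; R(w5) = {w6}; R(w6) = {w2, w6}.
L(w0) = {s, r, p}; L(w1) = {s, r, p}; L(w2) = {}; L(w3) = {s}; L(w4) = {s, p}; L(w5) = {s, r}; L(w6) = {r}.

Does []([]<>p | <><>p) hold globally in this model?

No

Let φ = []([]<>p | <><>p). Evaluate φ at each world:
  w0 (successors {w1, w4}): φ is false.
  w1 (successors {w5}): φ is false.
  w2 (successors {w1, w4, w5}): φ is false.
  w3 (successors {w4, w5}): φ is false.
  w4 (successors {w1, w4}): φ is false.
  w5 (successors {w6}): φ is true.
  w6 (successors {w2, w6}): φ is true.
Detail at w0 (counterexample):
  At w0: []([]<>p | <><>p) requires []<>p | <><>p at every successor {w1, w4}.
    []<>p | <><>p fails at w1, so []([]<>p | <><>p) is false at w0.
      At w1: []<>p is false, <><>p is false, so []<>p | <><>p is false.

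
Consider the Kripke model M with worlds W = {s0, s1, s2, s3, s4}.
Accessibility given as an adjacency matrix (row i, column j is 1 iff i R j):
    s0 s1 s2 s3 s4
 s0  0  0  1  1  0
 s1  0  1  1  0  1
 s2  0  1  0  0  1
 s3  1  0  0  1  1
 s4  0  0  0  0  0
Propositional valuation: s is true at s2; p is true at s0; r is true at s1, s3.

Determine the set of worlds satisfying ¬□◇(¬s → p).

s0, s1, s2, s3

Recall that □ψ holds at a world iff ψ holds at every accessible world, and ◇ψ holds iff ψ holds at some accessible world.
Let φ = ¬□◇(¬s → p). Evaluate φ at each world:
  s0 (successors {s2, s3}): φ is true.
  s1 (successors {s1, s2, s4}): φ is true.
  s2 (successors {s1, s4}): φ is true.
  s3 (successors {s0, s3, s4}): φ is true.
  s4 (successors ∅): φ is false.
For instance, at s0:
  At s0: □◇(¬s → p) is false, so ¬□◇(¬s → p) is true.
    At s0: □◇(¬s → p) requires ◇(¬s → p) at every successor {s2, s3}.
      ◇(¬s → p) fails at s2, so □◇(¬s → p) is false at s0.
Satisfying worlds: {s0, s1, s2, s3}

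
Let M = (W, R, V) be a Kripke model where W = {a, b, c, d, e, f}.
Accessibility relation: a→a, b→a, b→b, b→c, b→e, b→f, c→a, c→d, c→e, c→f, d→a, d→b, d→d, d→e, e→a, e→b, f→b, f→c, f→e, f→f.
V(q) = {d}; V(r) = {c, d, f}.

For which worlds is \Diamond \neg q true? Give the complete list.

a, b, c, d, e, f

Let φ = \Diamond \neg q. Evaluate φ at each world:
  a (successors {a}): φ is true.
  b (successors {a, b, c, e, f}): φ is true.
  c (successors {a, d, e, f}): φ is true.
  d (successors {a, b, d, e}): φ is true.
  e (successors {a, b}): φ is true.
  f (successors {b, c, e, f}): φ is true.
For instance, at a:
  At a: \Diamond \neg q requires \neg q at some successor in {a}.
    \neg q holds at a, so \Diamond \neg q is true at a.
Satisfying worlds: {a, b, c, d, e, f}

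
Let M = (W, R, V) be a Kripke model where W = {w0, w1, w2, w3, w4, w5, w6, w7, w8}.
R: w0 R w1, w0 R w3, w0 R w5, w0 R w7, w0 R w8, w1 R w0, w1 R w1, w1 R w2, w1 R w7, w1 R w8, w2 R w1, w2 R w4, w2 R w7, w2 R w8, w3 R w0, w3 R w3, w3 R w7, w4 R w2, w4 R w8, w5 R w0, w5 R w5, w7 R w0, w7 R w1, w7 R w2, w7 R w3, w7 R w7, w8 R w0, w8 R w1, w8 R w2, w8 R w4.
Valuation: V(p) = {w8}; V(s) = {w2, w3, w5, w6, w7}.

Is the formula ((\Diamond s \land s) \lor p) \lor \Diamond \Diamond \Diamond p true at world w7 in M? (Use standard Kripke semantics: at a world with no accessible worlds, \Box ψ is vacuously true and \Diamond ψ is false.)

Yes

At w7: (\Diamond s \land s) \lor p is true, \Diamond \Diamond \Diamond p is true, so ((\Diamond s \land s) \lor p) \lor \Diamond \Diamond \Diamond p is true.
  At w7: \Diamond s \land s is true, p is false, so (\Diamond s \land s) \lor p is true.
    At w7: \Diamond s is true, s is true, so \Diamond s \land s is true.
      At w7: \Diamond s requires s at some successor in {w0, w1, w2, w3, w7}.
        s holds at w2, so \Diamond s is true at w7.
  At w7: \Diamond \Diamond \Diamond p requires \Diamond \Diamond p at some successor in {w0, w1, w2, w3, w7}.
    \Diamond \Diamond p holds at w0, so \Diamond \Diamond \Diamond p is true at w7.
      At w0: \Diamond \Diamond p requires \Diamond p at some successor in {w1, w3, w5, w7, w8}.
        \Diamond p holds at w1, so \Diamond \Diamond p is true at w0.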